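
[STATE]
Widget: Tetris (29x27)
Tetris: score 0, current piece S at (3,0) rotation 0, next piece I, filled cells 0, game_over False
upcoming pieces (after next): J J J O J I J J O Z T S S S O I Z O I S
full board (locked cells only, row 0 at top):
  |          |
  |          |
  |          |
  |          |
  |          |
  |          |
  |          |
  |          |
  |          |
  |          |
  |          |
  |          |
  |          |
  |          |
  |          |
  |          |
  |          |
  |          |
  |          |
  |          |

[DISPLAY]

    ░░    │Next:             
   ░░     │████              
          │                  
          │                  
          │                  
          │                  
          │Score:            
          │0                 
          │                  
          │                  
          │                  
          │                  
          │                  
          │                  
          │                  
          │                  
          │                  
          │                  
          │                  
          │                  
          │                  
          │                  
          │                  
          │                  
          │                  
          │                  
          │                  


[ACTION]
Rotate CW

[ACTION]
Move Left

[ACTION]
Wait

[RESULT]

          │Next:             
  ░       │████              
  ░░      │                  
   ░      │                  
          │                  
          │                  
          │Score:            
          │0                 
          │                  
          │                  
          │                  
          │                  
          │                  
          │                  
          │                  
          │                  
          │                  
          │                  
          │                  
          │                  
          │                  
          │                  
          │                  
          │                  
          │                  
          │                  
          │                  


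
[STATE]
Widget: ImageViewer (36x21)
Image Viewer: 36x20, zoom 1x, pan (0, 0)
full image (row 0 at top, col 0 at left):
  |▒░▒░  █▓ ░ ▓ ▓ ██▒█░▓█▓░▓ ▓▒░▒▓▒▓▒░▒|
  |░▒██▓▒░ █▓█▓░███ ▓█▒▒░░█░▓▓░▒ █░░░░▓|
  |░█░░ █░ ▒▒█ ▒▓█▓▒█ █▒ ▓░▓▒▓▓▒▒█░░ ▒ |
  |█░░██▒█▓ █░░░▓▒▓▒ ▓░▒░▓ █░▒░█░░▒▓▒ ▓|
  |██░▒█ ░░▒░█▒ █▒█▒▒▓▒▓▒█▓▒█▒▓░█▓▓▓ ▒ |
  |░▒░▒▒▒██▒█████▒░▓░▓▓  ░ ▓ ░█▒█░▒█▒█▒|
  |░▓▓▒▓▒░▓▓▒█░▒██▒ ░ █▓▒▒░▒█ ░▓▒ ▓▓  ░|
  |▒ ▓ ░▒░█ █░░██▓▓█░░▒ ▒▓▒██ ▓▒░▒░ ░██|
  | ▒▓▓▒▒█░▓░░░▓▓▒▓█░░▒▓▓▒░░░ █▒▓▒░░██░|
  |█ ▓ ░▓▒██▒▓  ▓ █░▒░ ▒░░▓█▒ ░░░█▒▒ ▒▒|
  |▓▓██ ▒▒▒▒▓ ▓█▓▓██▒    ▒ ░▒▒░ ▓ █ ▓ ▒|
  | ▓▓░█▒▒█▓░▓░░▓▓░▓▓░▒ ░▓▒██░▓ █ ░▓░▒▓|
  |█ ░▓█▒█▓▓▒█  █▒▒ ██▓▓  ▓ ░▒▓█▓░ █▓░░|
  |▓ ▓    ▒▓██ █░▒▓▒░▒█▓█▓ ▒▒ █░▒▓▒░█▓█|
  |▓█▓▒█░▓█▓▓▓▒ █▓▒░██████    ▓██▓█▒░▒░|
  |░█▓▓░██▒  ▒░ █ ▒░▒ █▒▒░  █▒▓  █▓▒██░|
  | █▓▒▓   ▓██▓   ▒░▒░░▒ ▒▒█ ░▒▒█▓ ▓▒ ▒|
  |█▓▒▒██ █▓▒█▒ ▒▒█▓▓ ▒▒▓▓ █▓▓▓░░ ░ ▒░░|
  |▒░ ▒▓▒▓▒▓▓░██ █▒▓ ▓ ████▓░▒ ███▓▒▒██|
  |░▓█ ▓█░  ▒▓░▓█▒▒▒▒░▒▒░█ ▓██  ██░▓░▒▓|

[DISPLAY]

▒░▒░  █▓ ░ ▓ ▓ ██▒█░▓█▓░▓ ▓▒░▒▓▒▓▒░▒
░▒██▓▒░ █▓█▓░███ ▓█▒▒░░█░▓▓░▒ █░░░░▓
░█░░ █░ ▒▒█ ▒▓█▓▒█ █▒ ▓░▓▒▓▓▒▒█░░ ▒ 
█░░██▒█▓ █░░░▓▒▓▒ ▓░▒░▓ █░▒░█░░▒▓▒ ▓
██░▒█ ░░▒░█▒ █▒█▒▒▓▒▓▒█▓▒█▒▓░█▓▓▓ ▒ 
░▒░▒▒▒██▒█████▒░▓░▓▓  ░ ▓ ░█▒█░▒█▒█▒
░▓▓▒▓▒░▓▓▒█░▒██▒ ░ █▓▒▒░▒█ ░▓▒ ▓▓  ░
▒ ▓ ░▒░█ █░░██▓▓█░░▒ ▒▓▒██ ▓▒░▒░ ░██
 ▒▓▓▒▒█░▓░░░▓▓▒▓█░░▒▓▓▒░░░ █▒▓▒░░██░
█ ▓ ░▓▒██▒▓  ▓ █░▒░ ▒░░▓█▒ ░░░█▒▒ ▒▒
▓▓██ ▒▒▒▒▓ ▓█▓▓██▒    ▒ ░▒▒░ ▓ █ ▓ ▒
 ▓▓░█▒▒█▓░▓░░▓▓░▓▓░▒ ░▓▒██░▓ █ ░▓░▒▓
█ ░▓█▒█▓▓▒█  █▒▒ ██▓▓  ▓ ░▒▓█▓░ █▓░░
▓ ▓    ▒▓██ █░▒▓▒░▒█▓█▓ ▒▒ █░▒▓▒░█▓█
▓█▓▒█░▓█▓▓▓▒ █▓▒░██████    ▓██▓█▒░▒░
░█▓▓░██▒  ▒░ █ ▒░▒ █▒▒░  █▒▓  █▓▒██░
 █▓▒▓   ▓██▓   ▒░▒░░▒ ▒▒█ ░▒▒█▓ ▓▒ ▒
█▓▒▒██ █▓▒█▒ ▒▒█▓▓ ▒▒▓▓ █▓▓▓░░ ░ ▒░░
▒░ ▒▓▒▓▒▓▓░██ █▒▓ ▓ ████▓░▒ ███▓▒▒██
░▓█ ▓█░  ▒▓░▓█▒▒▒▒░▒▒░█ ▓██  ██░▓░▒▓
                                    


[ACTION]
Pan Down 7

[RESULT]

▒ ▓ ░▒░█ █░░██▓▓█░░▒ ▒▓▒██ ▓▒░▒░ ░██
 ▒▓▓▒▒█░▓░░░▓▓▒▓█░░▒▓▓▒░░░ █▒▓▒░░██░
█ ▓ ░▓▒██▒▓  ▓ █░▒░ ▒░░▓█▒ ░░░█▒▒ ▒▒
▓▓██ ▒▒▒▒▓ ▓█▓▓██▒    ▒ ░▒▒░ ▓ █ ▓ ▒
 ▓▓░█▒▒█▓░▓░░▓▓░▓▓░▒ ░▓▒██░▓ █ ░▓░▒▓
█ ░▓█▒█▓▓▒█  █▒▒ ██▓▓  ▓ ░▒▓█▓░ █▓░░
▓ ▓    ▒▓██ █░▒▓▒░▒█▓█▓ ▒▒ █░▒▓▒░█▓█
▓█▓▒█░▓█▓▓▓▒ █▓▒░██████    ▓██▓█▒░▒░
░█▓▓░██▒  ▒░ █ ▒░▒ █▒▒░  █▒▓  █▓▒██░
 █▓▒▓   ▓██▓   ▒░▒░░▒ ▒▒█ ░▒▒█▓ ▓▒ ▒
█▓▒▒██ █▓▒█▒ ▒▒█▓▓ ▒▒▓▓ █▓▓▓░░ ░ ▒░░
▒░ ▒▓▒▓▒▓▓░██ █▒▓ ▓ ████▓░▒ ███▓▒▒██
░▓█ ▓█░  ▒▓░▓█▒▒▒▒░▒▒░█ ▓██  ██░▓░▒▓
                                    
                                    
                                    
                                    
                                    
                                    
                                    
                                    


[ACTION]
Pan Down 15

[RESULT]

                                    
                                    
                                    
                                    
                                    
                                    
                                    
                                    
                                    
                                    
                                    
                                    
                                    
                                    
                                    
                                    
                                    
                                    
                                    
                                    
                                    


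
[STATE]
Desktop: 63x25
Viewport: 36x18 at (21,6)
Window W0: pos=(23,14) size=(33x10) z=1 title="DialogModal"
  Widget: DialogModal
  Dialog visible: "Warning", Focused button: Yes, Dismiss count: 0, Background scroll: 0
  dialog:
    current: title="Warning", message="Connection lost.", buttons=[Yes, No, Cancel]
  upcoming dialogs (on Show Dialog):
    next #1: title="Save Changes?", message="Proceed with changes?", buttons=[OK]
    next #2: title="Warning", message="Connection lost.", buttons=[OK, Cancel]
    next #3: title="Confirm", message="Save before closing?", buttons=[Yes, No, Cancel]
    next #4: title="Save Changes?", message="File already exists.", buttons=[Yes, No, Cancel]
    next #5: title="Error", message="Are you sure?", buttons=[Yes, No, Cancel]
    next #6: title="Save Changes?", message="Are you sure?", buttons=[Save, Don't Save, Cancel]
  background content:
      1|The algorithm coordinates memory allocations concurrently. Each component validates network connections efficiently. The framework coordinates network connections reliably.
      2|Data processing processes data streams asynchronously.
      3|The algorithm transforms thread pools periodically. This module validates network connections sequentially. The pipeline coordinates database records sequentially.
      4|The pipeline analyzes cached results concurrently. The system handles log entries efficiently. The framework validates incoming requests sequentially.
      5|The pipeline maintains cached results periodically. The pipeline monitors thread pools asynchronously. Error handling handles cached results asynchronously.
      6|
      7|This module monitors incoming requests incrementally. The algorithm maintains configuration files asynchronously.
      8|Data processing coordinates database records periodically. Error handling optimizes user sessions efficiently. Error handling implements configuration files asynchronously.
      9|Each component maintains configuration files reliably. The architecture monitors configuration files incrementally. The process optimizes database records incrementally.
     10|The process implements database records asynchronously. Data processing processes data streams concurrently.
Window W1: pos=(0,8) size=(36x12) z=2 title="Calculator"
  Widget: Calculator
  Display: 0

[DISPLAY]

                                    
                                    
━━━━━━━━━━━━━━┓                     
              ┃                     
──────────────┨                     
             0┃                     
              ┃                     
              ┃                     
              ┃━━━━━━━━━━━━━━━━━━━┓ 
              ┃                   ┃ 
              ┃───────────────────┨ 
              ┃──────────────┐emor┃ 
              ┃Warning       │ata ┃ 
━━━━━━━━━━━━━━┛ection lost.  │read┃ 
  ┃The │ [Yes]  No   Cancel  │d re┃ 
  ┃The └─────────────────────┘ed r┃ 
  ┃                               ┃ 
  ┗━━━━━━━━━━━━━━━━━━━━━━━━━━━━━━━┛ 


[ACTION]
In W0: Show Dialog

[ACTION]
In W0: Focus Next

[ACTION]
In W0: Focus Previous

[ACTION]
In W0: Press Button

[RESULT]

                                    
                                    
━━━━━━━━━━━━━━┓                     
              ┃                     
──────────────┨                     
             0┃                     
              ┃                     
              ┃                     
              ┃━━━━━━━━━━━━━━━━━━━┓ 
              ┃                   ┃ 
              ┃───────────────────┨ 
              ┃m coordinates memor┃ 
              ┃ing processes data ┃ 
━━━━━━━━━━━━━━┛m transforms thread┃ 
  ┃The pipeline analyzes cached re┃ 
  ┃The pipeline maintains cached r┃ 
  ┃                               ┃ 
  ┗━━━━━━━━━━━━━━━━━━━━━━━━━━━━━━━┛ 


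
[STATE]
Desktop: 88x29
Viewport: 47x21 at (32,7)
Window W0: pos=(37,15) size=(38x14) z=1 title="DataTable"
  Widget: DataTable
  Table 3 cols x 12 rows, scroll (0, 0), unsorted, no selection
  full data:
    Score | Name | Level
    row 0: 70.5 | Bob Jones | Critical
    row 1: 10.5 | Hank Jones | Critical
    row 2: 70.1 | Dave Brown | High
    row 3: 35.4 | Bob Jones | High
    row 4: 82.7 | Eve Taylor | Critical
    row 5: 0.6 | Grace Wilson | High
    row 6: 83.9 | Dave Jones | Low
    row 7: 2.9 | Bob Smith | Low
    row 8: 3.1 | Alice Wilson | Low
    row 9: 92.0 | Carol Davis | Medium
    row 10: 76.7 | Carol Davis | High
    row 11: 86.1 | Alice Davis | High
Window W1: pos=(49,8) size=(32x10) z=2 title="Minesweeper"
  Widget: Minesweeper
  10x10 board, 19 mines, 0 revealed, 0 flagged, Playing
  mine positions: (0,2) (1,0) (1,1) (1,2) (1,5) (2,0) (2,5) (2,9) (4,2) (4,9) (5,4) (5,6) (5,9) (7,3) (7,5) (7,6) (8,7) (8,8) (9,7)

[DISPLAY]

                                               
                 ┏━━━━━━━━━━━━━━━━━━━━━━━━━━━━━
                 ┃ Minesweeper                 
                 ┠─────────────────────────────
                 ┃■■■■■■■■■■                   
                 ┃■■■■■■■■■■                   
                 ┃■■■■■■■■■■                   
                 ┃■■■■■■■■■■                   
     ┏━━━━━━━━━━━┃■■■■■■■■■■                   
     ┃ DataTable ┃■■■■■■■■■■                   
     ┠───────────┗━━━━━━━━━━━━━━━━━━━━━━━━━━━━━
     ┃Score│Name        │Level            ┃    
     ┃─────┼────────────┼────────         ┃    
     ┃70.5 │Bob Jones   │Critical         ┃    
     ┃10.5 │Hank Jones  │Critical         ┃    
     ┃70.1 │Dave Brown  │High             ┃    
     ┃35.4 │Bob Jones   │High             ┃    
     ┃82.7 │Eve Taylor  │Critical         ┃    
     ┃0.6  │Grace Wilson│High             ┃    
     ┃83.9 │Dave Jones  │Low              ┃    
     ┃2.9  │Bob Smith   │Low              ┃    


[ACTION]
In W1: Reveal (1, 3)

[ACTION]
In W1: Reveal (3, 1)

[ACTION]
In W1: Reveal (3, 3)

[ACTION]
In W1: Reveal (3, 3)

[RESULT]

                                               
                 ┏━━━━━━━━━━━━━━━━━━━━━━━━━━━━━
                 ┃ Minesweeper                 
                 ┠─────────────────────────────
                 ┃■■■■■■■■■■                   
                 ┃■■■2■■■■■■                   
                 ┃■■■■■■■■■■                   
                 ┃■2■1■■■■■■                   
     ┏━━━━━━━━━━━┃■■■■■■■■■■                   
     ┃ DataTable ┃■■■■■■■■■■                   
     ┠───────────┗━━━━━━━━━━━━━━━━━━━━━━━━━━━━━
     ┃Score│Name        │Level            ┃    
     ┃─────┼────────────┼────────         ┃    
     ┃70.5 │Bob Jones   │Critical         ┃    
     ┃10.5 │Hank Jones  │Critical         ┃    
     ┃70.1 │Dave Brown  │High             ┃    
     ┃35.4 │Bob Jones   │High             ┃    
     ┃82.7 │Eve Taylor  │Critical         ┃    
     ┃0.6  │Grace Wilson│High             ┃    
     ┃83.9 │Dave Jones  │Low              ┃    
     ┃2.9  │Bob Smith   │Low              ┃    


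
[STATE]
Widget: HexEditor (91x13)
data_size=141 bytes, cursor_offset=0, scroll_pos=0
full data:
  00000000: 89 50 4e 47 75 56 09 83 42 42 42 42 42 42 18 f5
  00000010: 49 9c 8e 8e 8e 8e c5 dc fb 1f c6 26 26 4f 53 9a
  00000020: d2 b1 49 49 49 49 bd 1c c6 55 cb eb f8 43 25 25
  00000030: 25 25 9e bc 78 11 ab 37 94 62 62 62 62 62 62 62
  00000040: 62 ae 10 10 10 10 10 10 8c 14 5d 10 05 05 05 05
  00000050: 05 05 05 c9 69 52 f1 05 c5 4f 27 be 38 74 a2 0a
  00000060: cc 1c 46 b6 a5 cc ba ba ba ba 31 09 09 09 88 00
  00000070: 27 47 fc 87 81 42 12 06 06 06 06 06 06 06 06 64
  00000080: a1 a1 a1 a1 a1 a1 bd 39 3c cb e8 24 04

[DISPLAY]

00000000  89 50 4e 47 75 56 09 83  42 42 42 42 42 42 18 f5  |.PNGuV..BBBBBB..|             
00000010  49 9c 8e 8e 8e 8e c5 dc  fb 1f c6 26 26 4f 53 9a  |I..........&&OS.|             
00000020  d2 b1 49 49 49 49 bd 1c  c6 55 cb eb f8 43 25 25  |..IIII...U...C%%|             
00000030  25 25 9e bc 78 11 ab 37  94 62 62 62 62 62 62 62  |%%..x..7.bbbbbbb|             
00000040  62 ae 10 10 10 10 10 10  8c 14 5d 10 05 05 05 05  |b.........].....|             
00000050  05 05 05 c9 69 52 f1 05  c5 4f 27 be 38 74 a2 0a  |....iR...O'.8t..|             
00000060  cc 1c 46 b6 a5 cc ba ba  ba ba 31 09 09 09 88 00  |..F.......1.....|             
00000070  27 47 fc 87 81 42 12 06  06 06 06 06 06 06 06 64  |'G...B.........d|             
00000080  a1 a1 a1 a1 a1 a1 bd 39  3c cb e8 24 04           |.......9<..$.   |             
                                                                                           
                                                                                           
                                                                                           
                                                                                           


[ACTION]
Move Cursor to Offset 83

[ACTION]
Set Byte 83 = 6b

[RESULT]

00000000  89 50 4e 47 75 56 09 83  42 42 42 42 42 42 18 f5  |.PNGuV..BBBBBB..|             
00000010  49 9c 8e 8e 8e 8e c5 dc  fb 1f c6 26 26 4f 53 9a  |I..........&&OS.|             
00000020  d2 b1 49 49 49 49 bd 1c  c6 55 cb eb f8 43 25 25  |..IIII...U...C%%|             
00000030  25 25 9e bc 78 11 ab 37  94 62 62 62 62 62 62 62  |%%..x..7.bbbbbbb|             
00000040  62 ae 10 10 10 10 10 10  8c 14 5d 10 05 05 05 05  |b.........].....|             
00000050  05 05 05 6B 69 52 f1 05  c5 4f 27 be 38 74 a2 0a  |...kiR...O'.8t..|             
00000060  cc 1c 46 b6 a5 cc ba ba  ba ba 31 09 09 09 88 00  |..F.......1.....|             
00000070  27 47 fc 87 81 42 12 06  06 06 06 06 06 06 06 64  |'G...B.........d|             
00000080  a1 a1 a1 a1 a1 a1 bd 39  3c cb e8 24 04           |.......9<..$.   |             
                                                                                           
                                                                                           
                                                                                           
                                                                                           


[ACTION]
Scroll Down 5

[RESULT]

00000050  05 05 05 6B 69 52 f1 05  c5 4f 27 be 38 74 a2 0a  |...kiR...O'.8t..|             
00000060  cc 1c 46 b6 a5 cc ba ba  ba ba 31 09 09 09 88 00  |..F.......1.....|             
00000070  27 47 fc 87 81 42 12 06  06 06 06 06 06 06 06 64  |'G...B.........d|             
00000080  a1 a1 a1 a1 a1 a1 bd 39  3c cb e8 24 04           |.......9<..$.   |             
                                                                                           
                                                                                           
                                                                                           
                                                                                           
                                                                                           
                                                                                           
                                                                                           
                                                                                           
                                                                                           


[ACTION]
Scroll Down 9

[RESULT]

00000080  a1 a1 a1 a1 a1 a1 bd 39  3c cb e8 24 04           |.......9<..$.   |             
                                                                                           
                                                                                           
                                                                                           
                                                                                           
                                                                                           
                                                                                           
                                                                                           
                                                                                           
                                                                                           
                                                                                           
                                                                                           
                                                                                           


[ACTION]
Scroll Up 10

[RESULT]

00000000  89 50 4e 47 75 56 09 83  42 42 42 42 42 42 18 f5  |.PNGuV..BBBBBB..|             
00000010  49 9c 8e 8e 8e 8e c5 dc  fb 1f c6 26 26 4f 53 9a  |I..........&&OS.|             
00000020  d2 b1 49 49 49 49 bd 1c  c6 55 cb eb f8 43 25 25  |..IIII...U...C%%|             
00000030  25 25 9e bc 78 11 ab 37  94 62 62 62 62 62 62 62  |%%..x..7.bbbbbbb|             
00000040  62 ae 10 10 10 10 10 10  8c 14 5d 10 05 05 05 05  |b.........].....|             
00000050  05 05 05 6B 69 52 f1 05  c5 4f 27 be 38 74 a2 0a  |...kiR...O'.8t..|             
00000060  cc 1c 46 b6 a5 cc ba ba  ba ba 31 09 09 09 88 00  |..F.......1.....|             
00000070  27 47 fc 87 81 42 12 06  06 06 06 06 06 06 06 64  |'G...B.........d|             
00000080  a1 a1 a1 a1 a1 a1 bd 39  3c cb e8 24 04           |.......9<..$.   |             
                                                                                           
                                                                                           
                                                                                           
                                                                                           


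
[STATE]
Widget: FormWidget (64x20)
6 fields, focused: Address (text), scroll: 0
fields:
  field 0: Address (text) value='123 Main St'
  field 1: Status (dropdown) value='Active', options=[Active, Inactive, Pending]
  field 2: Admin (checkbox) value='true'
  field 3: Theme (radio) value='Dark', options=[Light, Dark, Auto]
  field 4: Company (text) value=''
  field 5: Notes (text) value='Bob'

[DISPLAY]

> Address:    [123 Main St                                     ]
  Status:     [Active                                         ▼]
  Admin:      [x]                                               
  Theme:      ( ) Light  (●) Dark  ( ) Auto                     
  Company:    [                                                ]
  Notes:      [Bob                                             ]
                                                                
                                                                
                                                                
                                                                
                                                                
                                                                
                                                                
                                                                
                                                                
                                                                
                                                                
                                                                
                                                                
                                                                


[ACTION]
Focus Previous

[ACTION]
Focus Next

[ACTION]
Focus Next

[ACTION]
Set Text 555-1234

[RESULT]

  Address:    [123 Main St                                     ]
> Status:     [Active                                         ▼]
  Admin:      [x]                                               
  Theme:      ( ) Light  (●) Dark  ( ) Auto                     
  Company:    [                                                ]
  Notes:      [Bob                                             ]
                                                                
                                                                
                                                                
                                                                
                                                                
                                                                
                                                                
                                                                
                                                                
                                                                
                                                                
                                                                
                                                                
                                                                


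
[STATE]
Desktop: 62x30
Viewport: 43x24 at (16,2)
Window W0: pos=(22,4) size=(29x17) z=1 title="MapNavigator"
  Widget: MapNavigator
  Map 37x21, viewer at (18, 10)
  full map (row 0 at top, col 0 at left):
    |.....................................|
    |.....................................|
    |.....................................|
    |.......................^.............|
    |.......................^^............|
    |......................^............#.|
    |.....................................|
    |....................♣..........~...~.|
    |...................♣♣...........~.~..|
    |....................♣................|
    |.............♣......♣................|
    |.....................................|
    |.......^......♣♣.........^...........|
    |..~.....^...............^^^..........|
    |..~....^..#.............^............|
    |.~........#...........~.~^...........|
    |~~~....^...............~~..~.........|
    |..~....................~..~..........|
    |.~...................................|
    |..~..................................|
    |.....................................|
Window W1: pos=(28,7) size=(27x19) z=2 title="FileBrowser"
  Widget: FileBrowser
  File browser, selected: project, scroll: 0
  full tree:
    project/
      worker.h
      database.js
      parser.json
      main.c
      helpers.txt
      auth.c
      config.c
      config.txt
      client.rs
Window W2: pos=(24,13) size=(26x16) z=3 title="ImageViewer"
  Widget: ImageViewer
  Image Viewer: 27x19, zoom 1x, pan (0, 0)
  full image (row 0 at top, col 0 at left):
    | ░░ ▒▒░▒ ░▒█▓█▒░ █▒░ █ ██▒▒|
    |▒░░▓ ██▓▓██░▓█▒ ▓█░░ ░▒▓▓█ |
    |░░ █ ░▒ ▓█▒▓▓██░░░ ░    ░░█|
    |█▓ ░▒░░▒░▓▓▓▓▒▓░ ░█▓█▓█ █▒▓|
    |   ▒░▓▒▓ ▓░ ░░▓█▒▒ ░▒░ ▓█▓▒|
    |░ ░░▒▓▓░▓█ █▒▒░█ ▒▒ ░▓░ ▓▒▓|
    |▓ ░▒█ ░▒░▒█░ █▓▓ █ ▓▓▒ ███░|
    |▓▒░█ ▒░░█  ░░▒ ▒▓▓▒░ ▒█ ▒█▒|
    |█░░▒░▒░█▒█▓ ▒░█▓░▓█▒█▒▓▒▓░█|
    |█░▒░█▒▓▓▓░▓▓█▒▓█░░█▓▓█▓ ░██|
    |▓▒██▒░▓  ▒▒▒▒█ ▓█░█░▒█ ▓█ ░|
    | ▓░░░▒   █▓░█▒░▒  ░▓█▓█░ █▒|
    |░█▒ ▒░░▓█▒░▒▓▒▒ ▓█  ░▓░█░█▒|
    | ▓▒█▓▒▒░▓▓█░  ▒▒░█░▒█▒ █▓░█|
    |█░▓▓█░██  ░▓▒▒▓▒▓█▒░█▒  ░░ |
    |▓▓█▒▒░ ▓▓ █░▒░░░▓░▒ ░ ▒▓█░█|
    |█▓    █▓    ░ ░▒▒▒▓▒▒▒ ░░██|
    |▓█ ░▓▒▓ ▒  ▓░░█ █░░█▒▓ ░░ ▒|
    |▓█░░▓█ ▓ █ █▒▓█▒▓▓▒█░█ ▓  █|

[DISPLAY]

                                           
                                           
      ┏━━━━━━━━━━━━━━━━━━━━━━━━━━━┓        
      ┃ MapNavigator              ┃        
      ┠───────────────────────────┨        
      ┃.....┏━━━━━━━━━━━━━━━━━━━━━━━━━┓    
      ┃.....┃ FileBrowser             ┃    
      ┃.....┠─────────────────────────┨    
      ┃.....┃> [-] project/           ┃    
      ┃.....┃    worker.h             ┃    
      ┃.....┃    database.js          ┃    
      ┃.┏━━━━━━━━━━━━━━━━━━━━━━━━┓    ┃    
      ┃.┃ ImageViewer            ┃    ┃    
      ┃.┠────────────────────────┨    ┃    
      ┃.┃ ░░ ▒▒░▒ ░▒█▓█▒░ █▒░ █ █┃    ┃    
      ┃.┃▒░░▓ ██▓▓██░▓█▒ ▓█░░ ░▒▓┃    ┃    
      ┃.┃░░ █ ░▒ ▓█▒▓▓██░░░ ░    ┃    ┃    
      ┃.┃█▓ ░▒░░▒░▓▓▓▓▒▓░ ░█▓█▓█ ┃    ┃    
      ┗━┃   ▒░▓▒▓ ▓░ ░░▓█▒▒ ░▒░ ▓┃    ┃    
        ┃░ ░░▒▓▓░▓█ █▒▒░█ ▒▒ ░▓░ ┃    ┃    
        ┃▓ ░▒█ ░▒░▒█░ █▓▓ █ ▓▓▒ █┃    ┃    
        ┃▓▒░█ ▒░░█  ░░▒ ▒▓▓▒░ ▒█ ┃    ┃    
        ┃█░░▒░▒░█▒█▓ ▒░█▓░▓█▒█▒▓▒┃    ┃    
        ┃█░▒░█▒▓▓▓░▓▓█▒▓█░░█▓▓█▓ ┃━━━━┛    


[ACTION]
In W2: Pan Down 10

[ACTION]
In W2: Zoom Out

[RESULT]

                                           
                                           
      ┏━━━━━━━━━━━━━━━━━━━━━━━━━━━┓        
      ┃ MapNavigator              ┃        
      ┠───────────────────────────┨        
      ┃.....┏━━━━━━━━━━━━━━━━━━━━━━━━━┓    
      ┃.....┃ FileBrowser             ┃    
      ┃.....┠─────────────────────────┨    
      ┃.....┃> [-] project/           ┃    
      ┃.....┃    worker.h             ┃    
      ┃.....┃    database.js          ┃    
      ┃.┏━━━━━━━━━━━━━━━━━━━━━━━━┓    ┃    
      ┃.┃ ImageViewer            ┃    ┃    
      ┃.┠────────────────────────┨    ┃    
      ┃.┃▓▒██▒░▓  ▒▒▒▒█ ▓█░█░▒█ ▓┃    ┃    
      ┃.┃ ▓░░░▒   █▓░█▒░▒  ░▓█▓█░┃    ┃    
      ┃.┃░█▒ ▒░░▓█▒░▒▓▒▒ ▓█  ░▓░█┃    ┃    
      ┃.┃ ▓▒█▓▒▒░▓▓█░  ▒▒░█░▒█▒ █┃    ┃    
      ┗━┃█░▓▓█░██  ░▓▒▒▓▒▓█▒░█▒  ┃    ┃    
        ┃▓▓█▒▒░ ▓▓ █░▒░░░▓░▒ ░ ▒▓┃    ┃    
        ┃█▓    █▓    ░ ░▒▒▒▓▒▒▒ ░┃    ┃    
        ┃▓█ ░▓▒▓ ▒  ▓░░█ █░░█▒▓ ░┃    ┃    
        ┃▓█░░▓█ ▓ █ █▒▓█▒▓▓▒█░█ ▓┃    ┃    
        ┃                        ┃━━━━┛    


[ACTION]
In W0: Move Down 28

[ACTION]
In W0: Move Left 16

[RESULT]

                                           
                                           
      ┏━━━━━━━━━━━━━━━━━━━━━━━━━━━┓        
      ┃ MapNavigator              ┃        
      ┠───────────────────────────┨        
      ┃     ┏━━━━━━━━━━━━━━━━━━━━━━━━━┓    
      ┃     ┃ FileBrowser             ┃    
      ┃     ┠─────────────────────────┨    
      ┃     ┃> [-] project/           ┃    
      ┃     ┃    worker.h             ┃    
      ┃     ┃    database.js          ┃    
      ┃ ┏━━━━━━━━━━━━━━━━━━━━━━━━┓    ┃    
      ┃ ┃ ImageViewer            ┃    ┃    
      ┃ ┠────────────────────────┨    ┃    
      ┃ ┃▓▒██▒░▓  ▒▒▒▒█ ▓█░█░▒█ ▓┃    ┃    
      ┃ ┃ ▓░░░▒   █▓░█▒░▒  ░▓█▓█░┃    ┃    
      ┃ ┃░█▒ ▒░░▓█▒░▒▓▒▒ ▓█  ░▓░█┃    ┃    
      ┃ ┃ ▓▒█▓▒▒░▓▓█░  ▒▒░█░▒█▒ █┃    ┃    
      ┗━┃█░▓▓█░██  ░▓▒▒▓▒▓█▒░█▒  ┃    ┃    
        ┃▓▓█▒▒░ ▓▓ █░▒░░░▓░▒ ░ ▒▓┃    ┃    
        ┃█▓    █▓    ░ ░▒▒▒▓▒▒▒ ░┃    ┃    
        ┃▓█ ░▓▒▓ ▒  ▓░░█ █░░█▒▓ ░┃    ┃    
        ┃▓█░░▓█ ▓ █ █▒▓█▒▓▓▒█░█ ▓┃    ┃    
        ┃                        ┃━━━━┛    


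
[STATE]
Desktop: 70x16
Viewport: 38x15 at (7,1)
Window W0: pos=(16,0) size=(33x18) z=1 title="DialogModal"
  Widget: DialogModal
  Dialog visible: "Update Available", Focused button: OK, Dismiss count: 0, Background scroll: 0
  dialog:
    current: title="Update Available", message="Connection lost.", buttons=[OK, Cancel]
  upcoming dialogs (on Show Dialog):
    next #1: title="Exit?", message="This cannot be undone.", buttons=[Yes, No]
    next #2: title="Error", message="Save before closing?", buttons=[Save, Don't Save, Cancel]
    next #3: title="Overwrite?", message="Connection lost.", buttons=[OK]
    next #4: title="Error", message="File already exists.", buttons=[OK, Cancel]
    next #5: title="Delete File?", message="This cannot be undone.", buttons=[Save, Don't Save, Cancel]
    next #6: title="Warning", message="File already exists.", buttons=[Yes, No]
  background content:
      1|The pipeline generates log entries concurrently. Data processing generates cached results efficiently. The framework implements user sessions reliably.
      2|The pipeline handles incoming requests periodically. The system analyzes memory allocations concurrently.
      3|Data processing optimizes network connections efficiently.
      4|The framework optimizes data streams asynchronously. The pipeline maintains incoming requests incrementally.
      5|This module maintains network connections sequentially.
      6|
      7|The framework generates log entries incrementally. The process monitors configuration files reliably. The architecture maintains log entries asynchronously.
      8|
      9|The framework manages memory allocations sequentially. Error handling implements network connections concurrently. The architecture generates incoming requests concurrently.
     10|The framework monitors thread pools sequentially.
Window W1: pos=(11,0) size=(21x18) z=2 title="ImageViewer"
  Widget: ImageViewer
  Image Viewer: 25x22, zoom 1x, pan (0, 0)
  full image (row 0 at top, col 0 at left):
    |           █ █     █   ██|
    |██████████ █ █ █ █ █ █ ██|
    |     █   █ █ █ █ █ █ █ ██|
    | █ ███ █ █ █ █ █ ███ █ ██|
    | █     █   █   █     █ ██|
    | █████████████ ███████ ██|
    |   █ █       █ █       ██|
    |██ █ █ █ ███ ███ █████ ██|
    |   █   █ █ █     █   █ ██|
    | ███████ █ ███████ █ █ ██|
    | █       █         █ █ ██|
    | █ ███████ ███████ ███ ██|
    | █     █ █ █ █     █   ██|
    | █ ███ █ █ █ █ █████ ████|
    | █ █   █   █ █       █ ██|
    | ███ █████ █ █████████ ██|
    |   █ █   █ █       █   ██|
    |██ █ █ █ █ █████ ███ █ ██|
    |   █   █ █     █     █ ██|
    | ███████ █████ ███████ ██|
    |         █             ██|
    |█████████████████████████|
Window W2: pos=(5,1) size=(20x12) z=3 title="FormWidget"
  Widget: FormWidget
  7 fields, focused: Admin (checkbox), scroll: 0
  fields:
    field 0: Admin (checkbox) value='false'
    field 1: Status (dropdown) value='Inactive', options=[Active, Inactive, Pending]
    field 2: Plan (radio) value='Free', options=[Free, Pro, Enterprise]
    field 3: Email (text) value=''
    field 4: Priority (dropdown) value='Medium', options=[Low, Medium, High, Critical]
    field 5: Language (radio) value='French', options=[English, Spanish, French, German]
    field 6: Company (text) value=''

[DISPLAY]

━━━━━━━━━━━━━━━━━┓      ┃             
FormWidget       ┃──────┨─────────────
─────────────────┨█     ┃nerates log e
 Admin:      [ ] ┃█ █ █ ┃ndles incomin
 Status:     [I▼]┃█ █ █ ┃ optimizes ne
 Plan:       (●) ┃█ █ ██┃ptimizes data
 Email:      [  ]┃  █   ┃─────────┐wor
 Priority:   [M▼]┃█ ████┃vailable │   
 Language:   ( ) ┃█ █   ┃on lost. │og 
 Company:    [  ]┃███ ██┃ancel    │   
                 ┃    █ ┃─────────┘ory
━━━━━━━━━━━━━━━━━┛█████ ┃onitors threa
    ┃ █       █         ┃             
    ┃ █ ███████ ███████ ┃             
    ┃ █     █ █ █ █     ┃             


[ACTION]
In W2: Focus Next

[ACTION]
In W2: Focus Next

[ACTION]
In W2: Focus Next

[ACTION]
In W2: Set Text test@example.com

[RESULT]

━━━━━━━━━━━━━━━━━┓      ┃             
FormWidget       ┃──────┨─────────────
─────────────────┨█     ┃nerates log e
 Admin:      [ ] ┃█ █ █ ┃ndles incomin
 Status:     [I▼]┃█ █ █ ┃ optimizes ne
 Plan:       (●) ┃█ █ ██┃ptimizes data
 Email:      [te]┃  █   ┃─────────┐wor
 Priority:   [M▼]┃█ ████┃vailable │   
 Language:   ( ) ┃█ █   ┃on lost. │og 
 Company:    [  ]┃███ ██┃ancel    │   
                 ┃    █ ┃─────────┘ory
━━━━━━━━━━━━━━━━━┛█████ ┃onitors threa
    ┃ █       █         ┃             
    ┃ █ ███████ ███████ ┃             
    ┃ █     █ █ █ █     ┃             


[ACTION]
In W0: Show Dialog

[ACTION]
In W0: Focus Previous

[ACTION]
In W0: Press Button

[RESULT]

━━━━━━━━━━━━━━━━━┓      ┃             
FormWidget       ┃──────┨─────────────
─────────────────┨█     ┃nerates log e
 Admin:      [ ] ┃█ █ █ ┃ndles incomin
 Status:     [I▼]┃█ █ █ ┃ optimizes ne
 Plan:       (●) ┃█ █ ██┃ptimizes data
 Email:      [te]┃  █   ┃ntains networ
 Priority:   [M▼]┃█ ████┃             
 Language:   ( ) ┃█ █   ┃enerates log 
 Company:    [  ]┃███ ██┃             
                 ┃    █ ┃anages memory
━━━━━━━━━━━━━━━━━┛█████ ┃onitors threa
    ┃ █       █         ┃             
    ┃ █ ███████ ███████ ┃             
    ┃ █     █ █ █ █     ┃             
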